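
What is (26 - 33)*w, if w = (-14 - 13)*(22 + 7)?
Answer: 5481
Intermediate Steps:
w = -783 (w = -27*29 = -783)
(26 - 33)*w = (26 - 33)*(-783) = -7*(-783) = 5481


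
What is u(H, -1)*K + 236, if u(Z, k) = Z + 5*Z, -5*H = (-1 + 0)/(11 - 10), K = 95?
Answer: 350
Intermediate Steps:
H = ⅕ (H = -(-1 + 0)/(5*(11 - 10)) = -(-1)/(5*1) = -(-1)/5 = -⅕*(-1) = ⅕ ≈ 0.20000)
u(Z, k) = 6*Z
u(H, -1)*K + 236 = (6*(⅕))*95 + 236 = (6/5)*95 + 236 = 114 + 236 = 350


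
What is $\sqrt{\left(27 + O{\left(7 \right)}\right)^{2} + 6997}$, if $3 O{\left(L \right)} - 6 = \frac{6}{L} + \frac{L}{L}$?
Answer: $\frac{\sqrt{3472561}}{21} \approx 88.737$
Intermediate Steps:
$O{\left(L \right)} = \frac{7}{3} + \frac{2}{L}$ ($O{\left(L \right)} = 2 + \frac{\frac{6}{L} + \frac{L}{L}}{3} = 2 + \frac{\frac{6}{L} + 1}{3} = 2 + \frac{1 + \frac{6}{L}}{3} = 2 + \left(\frac{1}{3} + \frac{2}{L}\right) = \frac{7}{3} + \frac{2}{L}$)
$\sqrt{\left(27 + O{\left(7 \right)}\right)^{2} + 6997} = \sqrt{\left(27 + \left(\frac{7}{3} + \frac{2}{7}\right)\right)^{2} + 6997} = \sqrt{\left(27 + \frac{55}{21}\right)^{2} + 6997} = \sqrt{\left(\frac{622}{21}\right)^{2} + 6997} = \sqrt{\frac{386884}{441} + 6997} = \sqrt{\frac{3472561}{441}} = \frac{\sqrt{3472561}}{21}$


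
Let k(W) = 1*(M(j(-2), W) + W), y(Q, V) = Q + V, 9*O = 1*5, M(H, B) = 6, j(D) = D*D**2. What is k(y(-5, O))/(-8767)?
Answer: -14/78903 ≈ -0.00017743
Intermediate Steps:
j(D) = D**3
O = 5/9 (O = (1*5)/9 = (1/9)*5 = 5/9 ≈ 0.55556)
k(W) = 6 + W (k(W) = 1*(6 + W) = 6 + W)
k(y(-5, O))/(-8767) = (6 + (-5 + 5/9))/(-8767) = (6 - 40/9)*(-1/8767) = (14/9)*(-1/8767) = -14/78903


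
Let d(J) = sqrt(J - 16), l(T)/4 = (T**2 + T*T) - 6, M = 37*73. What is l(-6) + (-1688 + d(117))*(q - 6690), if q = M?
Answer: 6733696 - 3989*sqrt(101) ≈ 6.6936e+6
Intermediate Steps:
M = 2701
q = 2701
l(T) = -24 + 8*T**2 (l(T) = 4*((T**2 + T*T) - 6) = 4*((T**2 + T**2) - 6) = 4*(2*T**2 - 6) = 4*(-6 + 2*T**2) = -24 + 8*T**2)
d(J) = sqrt(-16 + J)
l(-6) + (-1688 + d(117))*(q - 6690) = (-24 + 8*(-6)**2) + (-1688 + sqrt(-16 + 117))*(2701 - 6690) = (-24 + 8*36) + (-1688 + sqrt(101))*(-3989) = (-24 + 288) + (6733432 - 3989*sqrt(101)) = 264 + (6733432 - 3989*sqrt(101)) = 6733696 - 3989*sqrt(101)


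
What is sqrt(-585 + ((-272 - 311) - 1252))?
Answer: 22*I*sqrt(5) ≈ 49.193*I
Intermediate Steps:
sqrt(-585 + ((-272 - 311) - 1252)) = sqrt(-585 + (-583 - 1252)) = sqrt(-585 - 1835) = sqrt(-2420) = 22*I*sqrt(5)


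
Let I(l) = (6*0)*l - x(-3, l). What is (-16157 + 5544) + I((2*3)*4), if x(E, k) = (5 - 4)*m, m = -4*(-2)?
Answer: -10621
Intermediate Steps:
m = 8
x(E, k) = 8 (x(E, k) = (5 - 4)*8 = 1*8 = 8)
I(l) = -8 (I(l) = (6*0)*l - 1*8 = 0*l - 8 = 0 - 8 = -8)
(-16157 + 5544) + I((2*3)*4) = (-16157 + 5544) - 8 = -10613 - 8 = -10621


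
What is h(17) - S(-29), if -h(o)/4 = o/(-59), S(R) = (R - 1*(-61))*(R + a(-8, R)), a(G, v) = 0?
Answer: 54820/59 ≈ 929.15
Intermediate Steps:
S(R) = R*(61 + R) (S(R) = (R - 1*(-61))*(R + 0) = (R + 61)*R = (61 + R)*R = R*(61 + R))
h(o) = 4*o/59 (h(o) = -4*o/(-59) = -4*o*(-1)/59 = -(-4)*o/59 = 4*o/59)
h(17) - S(-29) = (4/59)*17 - (-29)*(61 - 29) = 68/59 - (-29)*32 = 68/59 - 1*(-928) = 68/59 + 928 = 54820/59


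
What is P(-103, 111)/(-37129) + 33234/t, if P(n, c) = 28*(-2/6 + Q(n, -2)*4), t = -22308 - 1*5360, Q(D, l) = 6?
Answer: -1878419771/1540927758 ≈ -1.2190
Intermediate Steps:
t = -27668 (t = -22308 - 5360 = -27668)
P(n, c) = 1988/3 (P(n, c) = 28*(-2/6 + 6*4) = 28*(-2*⅙ + 24) = 28*(-⅓ + 24) = 28*(71/3) = 1988/3)
P(-103, 111)/(-37129) + 33234/t = (1988/3)/(-37129) + 33234/(-27668) = (1988/3)*(-1/37129) + 33234*(-1/27668) = -1988/111387 - 16617/13834 = -1878419771/1540927758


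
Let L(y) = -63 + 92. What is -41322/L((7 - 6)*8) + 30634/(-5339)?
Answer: -221506544/154831 ≈ -1430.6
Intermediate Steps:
L(y) = 29
-41322/L((7 - 6)*8) + 30634/(-5339) = -41322/29 + 30634/(-5339) = -41322*1/29 + 30634*(-1/5339) = -41322/29 - 30634/5339 = -221506544/154831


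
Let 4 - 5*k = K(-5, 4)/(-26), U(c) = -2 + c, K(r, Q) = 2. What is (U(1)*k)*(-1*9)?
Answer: 477/65 ≈ 7.3385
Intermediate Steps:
k = 53/65 (k = 4/5 - 2/(5*(-26)) = 4/5 - 2*(-1)/(5*26) = 4/5 - 1/5*(-1/13) = 4/5 + 1/65 = 53/65 ≈ 0.81538)
(U(1)*k)*(-1*9) = ((-2 + 1)*(53/65))*(-1*9) = -1*53/65*(-9) = -53/65*(-9) = 477/65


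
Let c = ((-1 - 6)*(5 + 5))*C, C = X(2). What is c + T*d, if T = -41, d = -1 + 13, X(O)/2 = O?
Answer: -772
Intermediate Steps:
X(O) = 2*O
d = 12
C = 4 (C = 2*2 = 4)
c = -280 (c = ((-1 - 6)*(5 + 5))*4 = -7*10*4 = -70*4 = -280)
c + T*d = -280 - 41*12 = -280 - 492 = -772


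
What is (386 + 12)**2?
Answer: 158404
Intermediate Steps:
(386 + 12)**2 = 398**2 = 158404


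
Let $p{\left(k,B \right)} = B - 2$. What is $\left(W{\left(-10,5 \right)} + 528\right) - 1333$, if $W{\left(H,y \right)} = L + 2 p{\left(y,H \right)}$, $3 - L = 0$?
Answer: $-826$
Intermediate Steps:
$L = 3$ ($L = 3 - 0 = 3 + 0 = 3$)
$p{\left(k,B \right)} = -2 + B$ ($p{\left(k,B \right)} = B - 2 = -2 + B$)
$W{\left(H,y \right)} = -1 + 2 H$ ($W{\left(H,y \right)} = 3 + 2 \left(-2 + H\right) = 3 + \left(-4 + 2 H\right) = -1 + 2 H$)
$\left(W{\left(-10,5 \right)} + 528\right) - 1333 = \left(\left(-1 + 2 \left(-10\right)\right) + 528\right) - 1333 = \left(\left(-1 - 20\right) + 528\right) - 1333 = \left(-21 + 528\right) - 1333 = 507 - 1333 = -826$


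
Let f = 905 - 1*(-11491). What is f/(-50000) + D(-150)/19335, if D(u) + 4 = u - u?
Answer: -11993833/48337500 ≈ -0.24813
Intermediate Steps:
D(u) = -4 (D(u) = -4 + (u - u) = -4 + 0 = -4)
f = 12396 (f = 905 + 11491 = 12396)
f/(-50000) + D(-150)/19335 = 12396/(-50000) - 4/19335 = 12396*(-1/50000) - 4*1/19335 = -3099/12500 - 4/19335 = -11993833/48337500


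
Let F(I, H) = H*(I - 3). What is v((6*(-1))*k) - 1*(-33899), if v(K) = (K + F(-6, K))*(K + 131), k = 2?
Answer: 45323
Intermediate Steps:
F(I, H) = H*(-3 + I)
v(K) = -8*K*(131 + K) (v(K) = (K + K*(-3 - 6))*(K + 131) = (K + K*(-9))*(131 + K) = (K - 9*K)*(131 + K) = (-8*K)*(131 + K) = -8*K*(131 + K))
v((6*(-1))*k) - 1*(-33899) = 8*((6*(-1))*2)*(-131 - 6*(-1)*2) - 1*(-33899) = 8*(-6*2)*(-131 - (-6)*2) + 33899 = 8*(-12)*(-131 - 1*(-12)) + 33899 = 8*(-12)*(-131 + 12) + 33899 = 8*(-12)*(-119) + 33899 = 11424 + 33899 = 45323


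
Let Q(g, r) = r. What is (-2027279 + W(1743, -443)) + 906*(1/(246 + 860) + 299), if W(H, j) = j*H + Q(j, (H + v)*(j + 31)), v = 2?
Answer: -1795852669/553 ≈ -3.2475e+6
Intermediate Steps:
W(H, j) = H*j + (2 + H)*(31 + j) (W(H, j) = j*H + (H + 2)*(j + 31) = H*j + (2 + H)*(31 + j))
(-2027279 + W(1743, -443)) + 906*(1/(246 + 860) + 299) = (-2027279 + (62 + 2*(-443) + 31*1743 + 2*1743*(-443))) + 906*(1/(246 + 860) + 299) = (-2027279 + (62 - 886 + 54033 - 1544298)) + 906*(1/1106 + 299) = (-2027279 - 1491089) + 906*(1/1106 + 299) = -3518368 + 906*(330695/1106) = -3518368 + 149804835/553 = -1795852669/553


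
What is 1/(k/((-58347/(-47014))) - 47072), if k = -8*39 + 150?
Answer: -2161/102004676 ≈ -2.1185e-5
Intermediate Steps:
k = -162 (k = -312 + 150 = -162)
1/(k/((-58347/(-47014))) - 47072) = 1/(-162/((-58347/(-47014))) - 47072) = 1/(-162/((-58347*(-1/47014))) - 47072) = 1/(-162/58347/47014 - 47072) = 1/(-162*47014/58347 - 47072) = 1/(-282084/2161 - 47072) = 1/(-102004676/2161) = -2161/102004676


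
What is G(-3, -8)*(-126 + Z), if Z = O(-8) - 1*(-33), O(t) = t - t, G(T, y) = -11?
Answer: 1023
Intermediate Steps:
O(t) = 0
Z = 33 (Z = 0 - 1*(-33) = 0 + 33 = 33)
G(-3, -8)*(-126 + Z) = -11*(-126 + 33) = -11*(-93) = 1023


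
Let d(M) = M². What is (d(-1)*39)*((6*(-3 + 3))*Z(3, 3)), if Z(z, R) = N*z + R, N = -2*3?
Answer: 0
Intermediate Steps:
N = -6
Z(z, R) = R - 6*z (Z(z, R) = -6*z + R = R - 6*z)
(d(-1)*39)*((6*(-3 + 3))*Z(3, 3)) = ((-1)²*39)*((6*(-3 + 3))*(3 - 6*3)) = (1*39)*((6*0)*(3 - 18)) = 39*(0*(-15)) = 39*0 = 0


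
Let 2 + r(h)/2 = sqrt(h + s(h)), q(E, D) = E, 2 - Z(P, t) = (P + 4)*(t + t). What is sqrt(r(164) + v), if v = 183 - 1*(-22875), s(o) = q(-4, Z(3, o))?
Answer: sqrt(23054 + 8*sqrt(10)) ≈ 151.92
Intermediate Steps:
Z(P, t) = 2 - 2*t*(4 + P) (Z(P, t) = 2 - (P + 4)*(t + t) = 2 - (4 + P)*2*t = 2 - 2*t*(4 + P))
s(o) = -4
r(h) = -4 + 2*sqrt(-4 + h) (r(h) = -4 + 2*sqrt(h - 4) = -4 + 2*sqrt(-4 + h))
v = 23058 (v = 183 + 22875 = 23058)
sqrt(r(164) + v) = sqrt((-4 + 2*sqrt(-4 + 164)) + 23058) = sqrt((-4 + 2*sqrt(160)) + 23058) = sqrt((-4 + 2*(4*sqrt(10))) + 23058) = sqrt((-4 + 8*sqrt(10)) + 23058) = sqrt(23054 + 8*sqrt(10))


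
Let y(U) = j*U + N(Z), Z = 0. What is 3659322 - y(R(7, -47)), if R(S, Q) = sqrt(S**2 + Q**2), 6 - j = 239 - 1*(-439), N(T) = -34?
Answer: 3659356 + 672*sqrt(2258) ≈ 3.6913e+6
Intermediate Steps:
j = -672 (j = 6 - (239 - 1*(-439)) = 6 - (239 + 439) = 6 - 1*678 = 6 - 678 = -672)
R(S, Q) = sqrt(Q**2 + S**2)
y(U) = -34 - 672*U (y(U) = -672*U - 34 = -34 - 672*U)
3659322 - y(R(7, -47)) = 3659322 - (-34 - 672*sqrt((-47)**2 + 7**2)) = 3659322 - (-34 - 672*sqrt(2209 + 49)) = 3659322 - (-34 - 672*sqrt(2258)) = 3659322 + (34 + 672*sqrt(2258)) = 3659356 + 672*sqrt(2258)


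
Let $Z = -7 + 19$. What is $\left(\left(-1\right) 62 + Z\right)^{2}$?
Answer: $2500$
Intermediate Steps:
$Z = 12$
$\left(\left(-1\right) 62 + Z\right)^{2} = \left(\left(-1\right) 62 + 12\right)^{2} = \left(-62 + 12\right)^{2} = \left(-50\right)^{2} = 2500$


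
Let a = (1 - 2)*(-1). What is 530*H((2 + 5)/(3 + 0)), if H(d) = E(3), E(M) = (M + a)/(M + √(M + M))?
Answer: 2120 - 2120*√6/3 ≈ 389.03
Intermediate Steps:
a = 1 (a = -1*(-1) = 1)
E(M) = (1 + M)/(M + √2*√M) (E(M) = (M + 1)/(M + √(M + M)) = (1 + M)/(M + √(2*M)) = (1 + M)/(M + √2*√M))
H(d) = 4/(3 + √6) (H(d) = (1 + 3)/(3 + √2*√3) = 4/(3 + √6))
530*H((2 + 5)/(3 + 0)) = 530*(4 - 4*√6/3) = 2120 - 2120*√6/3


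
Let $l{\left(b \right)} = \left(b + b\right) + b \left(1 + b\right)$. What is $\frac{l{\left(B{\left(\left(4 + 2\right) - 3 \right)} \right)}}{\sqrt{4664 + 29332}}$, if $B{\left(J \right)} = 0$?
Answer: $0$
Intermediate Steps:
$l{\left(b \right)} = 2 b + b \left(1 + b\right)$
$\frac{l{\left(B{\left(\left(4 + 2\right) - 3 \right)} \right)}}{\sqrt{4664 + 29332}} = \frac{0 \left(3 + 0\right)}{\sqrt{4664 + 29332}} = \frac{0 \cdot 3}{\sqrt{33996}} = \frac{0}{2 \sqrt{8499}} = 0 \frac{\sqrt{8499}}{16998} = 0$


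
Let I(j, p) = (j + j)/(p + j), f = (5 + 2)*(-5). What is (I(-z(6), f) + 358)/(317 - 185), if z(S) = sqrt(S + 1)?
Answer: 31145/11484 + 5*sqrt(7)/11484 ≈ 2.7132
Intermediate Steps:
z(S) = sqrt(1 + S)
f = -35 (f = 7*(-5) = -35)
I(j, p) = 2*j/(j + p) (I(j, p) = (2*j)/(j + p) = 2*j/(j + p))
(I(-z(6), f) + 358)/(317 - 185) = (2*(-sqrt(1 + 6))/(-sqrt(1 + 6) - 35) + 358)/(317 - 185) = (2*(-sqrt(7))/(-sqrt(7) - 35) + 358)/132 = (2*(-sqrt(7))/(-35 - sqrt(7)) + 358)*(1/132) = (-2*sqrt(7)/(-35 - sqrt(7)) + 358)*(1/132) = (358 - 2*sqrt(7)/(-35 - sqrt(7)))*(1/132) = 179/66 - sqrt(7)/(66*(-35 - sqrt(7)))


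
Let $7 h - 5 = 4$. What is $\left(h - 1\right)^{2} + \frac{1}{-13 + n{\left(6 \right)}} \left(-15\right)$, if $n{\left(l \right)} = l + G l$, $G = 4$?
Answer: $- \frac{667}{833} \approx -0.80072$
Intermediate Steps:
$h = \frac{9}{7}$ ($h = \frac{5}{7} + \frac{1}{7} \cdot 4 = \frac{5}{7} + \frac{4}{7} = \frac{9}{7} \approx 1.2857$)
$n{\left(l \right)} = 5 l$ ($n{\left(l \right)} = l + 4 l = 5 l$)
$\left(h - 1\right)^{2} + \frac{1}{-13 + n{\left(6 \right)}} \left(-15\right) = \left(\frac{9}{7} - 1\right)^{2} + \frac{1}{-13 + 5 \cdot 6} \left(-15\right) = \left(\frac{2}{7}\right)^{2} + \frac{1}{-13 + 30} \left(-15\right) = \frac{4}{49} + \frac{1}{17} \left(-15\right) = \frac{4}{49} - \frac{15}{17} = - \frac{667}{833}$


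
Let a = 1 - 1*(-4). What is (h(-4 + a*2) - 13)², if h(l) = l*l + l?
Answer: 841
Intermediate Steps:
a = 5 (a = 1 + 4 = 5)
h(l) = l + l² (h(l) = l² + l = l + l²)
(h(-4 + a*2) - 13)² = ((-4 + 5*2)*(1 + (-4 + 5*2)) - 13)² = ((-4 + 10)*(1 + (-4 + 10)) - 13)² = (6*(1 + 6) - 13)² = (6*7 - 13)² = (42 - 13)² = 29² = 841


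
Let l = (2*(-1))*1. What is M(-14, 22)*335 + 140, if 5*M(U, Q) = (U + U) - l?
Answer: -1602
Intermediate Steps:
l = -2 (l = -2*1 = -2)
M(U, Q) = ⅖ + 2*U/5 (M(U, Q) = ((U + U) - 1*(-2))/5 = (2*U + 2)/5 = (2 + 2*U)/5 = ⅖ + 2*U/5)
M(-14, 22)*335 + 140 = (⅖ + (⅖)*(-14))*335 + 140 = (⅖ - 28/5)*335 + 140 = -26/5*335 + 140 = -1742 + 140 = -1602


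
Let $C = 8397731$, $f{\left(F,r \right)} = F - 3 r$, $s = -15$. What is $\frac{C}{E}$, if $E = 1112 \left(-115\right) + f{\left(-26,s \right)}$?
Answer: $- \frac{8397731}{127861} \approx -65.679$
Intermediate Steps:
$E = -127861$ ($E = 1112 \left(-115\right) - -19 = -127880 + \left(-26 + 45\right) = -127880 + 19 = -127861$)
$\frac{C}{E} = \frac{8397731}{-127861} = 8397731 \left(- \frac{1}{127861}\right) = - \frac{8397731}{127861}$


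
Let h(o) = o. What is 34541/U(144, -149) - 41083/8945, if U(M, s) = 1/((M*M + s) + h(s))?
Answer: 6314713388227/8945 ≈ 7.0595e+8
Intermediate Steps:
U(M, s) = 1/(M**2 + 2*s) (U(M, s) = 1/((M*M + s) + s) = 1/((M**2 + s) + s) = 1/((s + M**2) + s) = 1/(M**2 + 2*s))
34541/U(144, -149) - 41083/8945 = 34541/(1/(144**2 + 2*(-149))) - 41083/8945 = 34541/(1/(20736 - 298)) - 41083*1/8945 = 34541/(1/20438) - 41083/8945 = 34541*20438 - 41083/8945 = 705948958 - 41083/8945 = 6314713388227/8945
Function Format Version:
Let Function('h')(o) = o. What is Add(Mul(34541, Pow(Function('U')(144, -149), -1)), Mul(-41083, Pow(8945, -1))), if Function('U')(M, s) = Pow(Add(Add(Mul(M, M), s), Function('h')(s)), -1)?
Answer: Rational(6314713388227, 8945) ≈ 7.0595e+8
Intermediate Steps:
Function('U')(M, s) = Pow(Add(Pow(M, 2), Mul(2, s)), -1) (Function('U')(M, s) = Pow(Add(Add(Mul(M, M), s), s), -1) = Pow(Add(Add(Pow(M, 2), s), s), -1) = Pow(Add(Add(s, Pow(M, 2)), s), -1) = Pow(Add(Pow(M, 2), Mul(2, s)), -1))
Add(Mul(34541, Pow(Function('U')(144, -149), -1)), Mul(-41083, Pow(8945, -1))) = Add(Mul(34541, Pow(Pow(Add(Pow(144, 2), Mul(2, -149)), -1), -1)), Mul(-41083, Pow(8945, -1))) = Add(Mul(34541, Pow(Pow(Add(20736, -298), -1), -1)), Mul(-41083, Rational(1, 8945))) = Add(Mul(34541, Pow(Pow(20438, -1), -1)), Rational(-41083, 8945)) = Add(Mul(34541, Pow(Rational(1, 20438), -1)), Rational(-41083, 8945)) = Add(Mul(34541, 20438), Rational(-41083, 8945)) = Add(705948958, Rational(-41083, 8945)) = Rational(6314713388227, 8945)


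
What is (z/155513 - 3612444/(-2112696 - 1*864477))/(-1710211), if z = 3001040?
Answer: -3165465754564/263936353273964013 ≈ -1.1993e-5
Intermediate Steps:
(z/155513 - 3612444/(-2112696 - 1*864477))/(-1710211) = (3001040/155513 - 3612444/(-2112696 - 1*864477))/(-1710211) = (3001040*(1/155513) - 3612444/(-2112696 - 864477))*(-1/1710211) = (3001040/155513 - 3612444/(-2977173))*(-1/1710211) = (3001040/155513 - 3612444*(-1/2977173))*(-1/1710211) = (3001040/155513 + 1204148/992391)*(-1/1710211) = (3165465754564/154329701583)*(-1/1710211) = -3165465754564/263936353273964013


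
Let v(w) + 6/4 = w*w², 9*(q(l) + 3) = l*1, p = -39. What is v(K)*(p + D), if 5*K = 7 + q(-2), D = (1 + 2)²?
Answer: 194767/6075 ≈ 32.060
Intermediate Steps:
q(l) = -3 + l/9 (q(l) = -3 + (l*1)/9 = -3 + l/9)
D = 9 (D = 3² = 9)
K = 34/45 (K = (7 + (-3 + (⅑)*(-2)))/5 = (7 + (-3 - 2/9))/5 = (7 - 29/9)/5 = (⅕)*(34/9) = 34/45 ≈ 0.75556)
v(w) = -3/2 + w³ (v(w) = -3/2 + w*w² = -3/2 + w³)
v(K)*(p + D) = (-3/2 + (34/45)³)*(-39 + 9) = (-3/2 + 39304/91125)*(-30) = -194767/182250*(-30) = 194767/6075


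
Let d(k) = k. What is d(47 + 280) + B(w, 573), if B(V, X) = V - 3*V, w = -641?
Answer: 1609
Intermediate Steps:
B(V, X) = -2*V
d(47 + 280) + B(w, 573) = (47 + 280) - 2*(-641) = 327 + 1282 = 1609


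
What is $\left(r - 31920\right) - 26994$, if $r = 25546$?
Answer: $-33368$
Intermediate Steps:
$\left(r - 31920\right) - 26994 = \left(25546 - 31920\right) - 26994 = -6374 - 26994 = -33368$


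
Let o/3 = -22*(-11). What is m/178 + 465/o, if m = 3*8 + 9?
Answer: 8894/10769 ≈ 0.82589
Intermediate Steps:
m = 33 (m = 24 + 9 = 33)
o = 726 (o = 3*(-22*(-11)) = 3*242 = 726)
m/178 + 465/o = 33/178 + 465/726 = 33*(1/178) + 465*(1/726) = 33/178 + 155/242 = 8894/10769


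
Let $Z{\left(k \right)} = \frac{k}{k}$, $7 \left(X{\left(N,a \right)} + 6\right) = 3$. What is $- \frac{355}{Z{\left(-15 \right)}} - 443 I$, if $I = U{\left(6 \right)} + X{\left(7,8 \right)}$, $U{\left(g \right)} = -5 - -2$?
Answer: $\frac{24095}{7} \approx 3442.1$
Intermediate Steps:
$X{\left(N,a \right)} = - \frac{39}{7}$ ($X{\left(N,a \right)} = -6 + \frac{1}{7} \cdot 3 = -6 + \frac{3}{7} = - \frac{39}{7}$)
$U{\left(g \right)} = -3$ ($U{\left(g \right)} = -5 + 2 = -3$)
$Z{\left(k \right)} = 1$
$I = - \frac{60}{7}$ ($I = -3 - \frac{39}{7} = - \frac{60}{7} \approx -8.5714$)
$- \frac{355}{Z{\left(-15 \right)}} - 443 I = - \frac{355}{1} - - \frac{26580}{7} = \left(-355\right) 1 + \frac{26580}{7} = -355 + \frac{26580}{7} = \frac{24095}{7}$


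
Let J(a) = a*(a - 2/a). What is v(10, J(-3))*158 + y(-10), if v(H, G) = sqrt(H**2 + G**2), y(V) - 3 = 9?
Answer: 12 + 158*sqrt(149) ≈ 1940.6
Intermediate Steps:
y(V) = 12 (y(V) = 3 + 9 = 12)
v(H, G) = sqrt(G**2 + H**2)
v(10, J(-3))*158 + y(-10) = sqrt((-2 + (-3)**2)**2 + 10**2)*158 + 12 = sqrt((-2 + 9)**2 + 100)*158 + 12 = sqrt(7**2 + 100)*158 + 12 = sqrt(49 + 100)*158 + 12 = sqrt(149)*158 + 12 = 158*sqrt(149) + 12 = 12 + 158*sqrt(149)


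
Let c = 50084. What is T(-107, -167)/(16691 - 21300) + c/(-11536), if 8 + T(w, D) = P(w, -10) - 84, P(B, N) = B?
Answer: -57135373/13292356 ≈ -4.2984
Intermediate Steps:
T(w, D) = -92 + w (T(w, D) = -8 + (w - 84) = -8 + (-84 + w) = -92 + w)
T(-107, -167)/(16691 - 21300) + c/(-11536) = (-92 - 107)/(16691 - 21300) + 50084/(-11536) = -199/(-4609) + 50084*(-1/11536) = -199*(-1/4609) - 12521/2884 = 199/4609 - 12521/2884 = -57135373/13292356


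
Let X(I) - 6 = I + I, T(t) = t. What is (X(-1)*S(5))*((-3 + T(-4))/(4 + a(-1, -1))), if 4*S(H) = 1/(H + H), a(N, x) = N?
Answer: -7/30 ≈ -0.23333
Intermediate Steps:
X(I) = 6 + 2*I (X(I) = 6 + (I + I) = 6 + 2*I)
S(H) = 1/(8*H) (S(H) = 1/(4*(H + H)) = 1/(4*((2*H))) = (1/(2*H))/4 = 1/(8*H))
(X(-1)*S(5))*((-3 + T(-4))/(4 + a(-1, -1))) = ((6 + 2*(-1))*((⅛)/5))*((-3 - 4)/(4 - 1)) = ((6 - 2)*((⅛)*(⅕)))*(-7/3) = (4*(1/40))*(-7*⅓) = (⅒)*(-7/3) = -7/30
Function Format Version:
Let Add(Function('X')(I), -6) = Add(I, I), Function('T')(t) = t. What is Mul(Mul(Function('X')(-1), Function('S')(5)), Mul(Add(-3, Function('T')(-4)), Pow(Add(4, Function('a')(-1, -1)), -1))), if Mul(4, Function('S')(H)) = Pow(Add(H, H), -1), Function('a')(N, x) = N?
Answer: Rational(-7, 30) ≈ -0.23333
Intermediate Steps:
Function('X')(I) = Add(6, Mul(2, I)) (Function('X')(I) = Add(6, Add(I, I)) = Add(6, Mul(2, I)))
Function('S')(H) = Mul(Rational(1, 8), Pow(H, -1)) (Function('S')(H) = Mul(Rational(1, 4), Pow(Add(H, H), -1)) = Mul(Rational(1, 4), Pow(Mul(2, H), -1)) = Mul(Rational(1, 4), Mul(Rational(1, 2), Pow(H, -1))) = Mul(Rational(1, 8), Pow(H, -1)))
Mul(Mul(Function('X')(-1), Function('S')(5)), Mul(Add(-3, Function('T')(-4)), Pow(Add(4, Function('a')(-1, -1)), -1))) = Mul(Mul(Add(6, Mul(2, -1)), Mul(Rational(1, 8), Pow(5, -1))), Mul(Add(-3, -4), Pow(Add(4, -1), -1))) = Mul(Mul(Add(6, -2), Mul(Rational(1, 8), Rational(1, 5))), Mul(-7, Pow(3, -1))) = Mul(Mul(4, Rational(1, 40)), Mul(-7, Rational(1, 3))) = Mul(Rational(1, 10), Rational(-7, 3)) = Rational(-7, 30)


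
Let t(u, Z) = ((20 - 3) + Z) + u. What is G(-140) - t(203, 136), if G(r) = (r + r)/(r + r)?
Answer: -355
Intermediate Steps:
t(u, Z) = 17 + Z + u (t(u, Z) = (17 + Z) + u = 17 + Z + u)
G(r) = 1 (G(r) = (2*r)/((2*r)) = (2*r)*(1/(2*r)) = 1)
G(-140) - t(203, 136) = 1 - (17 + 136 + 203) = 1 - 1*356 = 1 - 356 = -355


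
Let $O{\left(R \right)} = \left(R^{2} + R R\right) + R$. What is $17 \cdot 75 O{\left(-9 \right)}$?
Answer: $195075$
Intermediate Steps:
$O{\left(R \right)} = R + 2 R^{2}$ ($O{\left(R \right)} = \left(R^{2} + R^{2}\right) + R = 2 R^{2} + R = R + 2 R^{2}$)
$17 \cdot 75 O{\left(-9 \right)} = 17 \cdot 75 \left(- 9 \left(1 + 2 \left(-9\right)\right)\right) = 1275 \left(- 9 \left(1 - 18\right)\right) = 1275 \left(\left(-9\right) \left(-17\right)\right) = 1275 \cdot 153 = 195075$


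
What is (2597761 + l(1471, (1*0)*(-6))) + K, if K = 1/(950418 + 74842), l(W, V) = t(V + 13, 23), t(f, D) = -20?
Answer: 2663359937661/1025260 ≈ 2.5977e+6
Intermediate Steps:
l(W, V) = -20
K = 1/1025260 ≈ 9.7536e-7
(2597761 + l(1471, (1*0)*(-6))) + K = (2597761 - 20) + 1/1025260 = 2597741 + 1/1025260 = 2663359937661/1025260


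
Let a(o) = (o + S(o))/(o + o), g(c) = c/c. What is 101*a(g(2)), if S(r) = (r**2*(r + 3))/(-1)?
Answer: -303/2 ≈ -151.50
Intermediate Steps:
S(r) = -r**2*(3 + r) (S(r) = (r**2*(3 + r))*(-1) = -r**2*(3 + r))
g(c) = 1
a(o) = (o + o**2*(-3 - o))/(2*o) (a(o) = (o + o**2*(-3 - o))/(o + o) = (o + o**2*(-3 - o))/((2*o)) = (o + o**2*(-3 - o))*(1/(2*o)) = (o + o**2*(-3 - o))/(2*o))
101*a(g(2)) = 101*(1/2 - 3/2*1 - 1/2*1**2) = 101*(1/2 - 3/2 - 1/2*1) = 101*(1/2 - 3/2 - 1/2) = 101*(-3/2) = -303/2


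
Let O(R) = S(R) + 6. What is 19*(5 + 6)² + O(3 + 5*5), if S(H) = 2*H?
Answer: 2361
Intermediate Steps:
O(R) = 6 + 2*R (O(R) = 2*R + 6 = 6 + 2*R)
19*(5 + 6)² + O(3 + 5*5) = 19*(5 + 6)² + (6 + 2*(3 + 5*5)) = 19*11² + (6 + 2*(3 + 25)) = 19*121 + (6 + 2*28) = 2299 + (6 + 56) = 2299 + 62 = 2361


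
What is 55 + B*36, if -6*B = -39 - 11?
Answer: 355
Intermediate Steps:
B = 25/3 (B = -(-39 - 11)/6 = -⅙*(-50) = 25/3 ≈ 8.3333)
55 + B*36 = 55 + (25/3)*36 = 55 + 300 = 355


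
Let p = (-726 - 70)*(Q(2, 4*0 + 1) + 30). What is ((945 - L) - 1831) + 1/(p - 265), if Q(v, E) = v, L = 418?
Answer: -33561049/25737 ≈ -1304.0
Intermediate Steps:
p = -25472 (p = (-726 - 70)*(2 + 30) = -796*32 = -25472)
((945 - L) - 1831) + 1/(p - 265) = ((945 - 1*418) - 1831) + 1/(-25472 - 265) = ((945 - 418) - 1831) + 1/(-25737) = (527 - 1831) - 1/25737 = -1304 - 1/25737 = -33561049/25737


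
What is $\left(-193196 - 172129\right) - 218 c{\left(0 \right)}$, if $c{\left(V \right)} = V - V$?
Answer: $-365325$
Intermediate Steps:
$c{\left(V \right)} = 0$
$\left(-193196 - 172129\right) - 218 c{\left(0 \right)} = \left(-193196 - 172129\right) - 218 \cdot 0 = -365325 - 0 = -365325 + 0 = -365325$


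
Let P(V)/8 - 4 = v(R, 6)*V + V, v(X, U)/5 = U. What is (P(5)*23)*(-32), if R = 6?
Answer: -936192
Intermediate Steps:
v(X, U) = 5*U
P(V) = 32 + 248*V (P(V) = 32 + 8*((5*6)*V + V) = 32 + 8*(30*V + V) = 32 + 8*(31*V) = 32 + 248*V)
(P(5)*23)*(-32) = ((32 + 248*5)*23)*(-32) = ((32 + 1240)*23)*(-32) = (1272*23)*(-32) = 29256*(-32) = -936192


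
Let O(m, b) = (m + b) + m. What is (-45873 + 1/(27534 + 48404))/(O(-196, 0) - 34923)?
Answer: 3483503873/2681750470 ≈ 1.2990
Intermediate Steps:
O(m, b) = b + 2*m (O(m, b) = (b + m) + m = b + 2*m)
(-45873 + 1/(27534 + 48404))/(O(-196, 0) - 34923) = (-45873 + 1/(27534 + 48404))/((0 + 2*(-196)) - 34923) = (-45873 + 1/75938)/((0 - 392) - 34923) = (-45873 + 1/75938)/(-392 - 34923) = -3483503873/75938/(-35315) = -3483503873/75938*(-1/35315) = 3483503873/2681750470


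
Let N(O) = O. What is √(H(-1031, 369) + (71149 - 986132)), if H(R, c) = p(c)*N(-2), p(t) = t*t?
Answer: I*√1187305 ≈ 1089.6*I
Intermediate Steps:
p(t) = t²
H(R, c) = -2*c² (H(R, c) = c²*(-2) = -2*c²)
√(H(-1031, 369) + (71149 - 986132)) = √(-2*369² + (71149 - 986132)) = √(-2*136161 - 914983) = √(-272322 - 914983) = √(-1187305) = I*√1187305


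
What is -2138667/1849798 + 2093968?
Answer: 3873415679797/1849798 ≈ 2.0940e+6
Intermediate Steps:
-2138667/1849798 + 2093968 = 3873415679797/1849798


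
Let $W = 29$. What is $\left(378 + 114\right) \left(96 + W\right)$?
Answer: $61500$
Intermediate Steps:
$\left(378 + 114\right) \left(96 + W\right) = \left(378 + 114\right) \left(96 + 29\right) = 492 \cdot 125 = 61500$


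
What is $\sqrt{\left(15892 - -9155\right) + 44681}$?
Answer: $4 \sqrt{4358} \approx 264.06$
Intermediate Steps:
$\sqrt{\left(15892 - -9155\right) + 44681} = \sqrt{\left(15892 + 9155\right) + 44681} = \sqrt{25047 + 44681} = \sqrt{69728} = 4 \sqrt{4358}$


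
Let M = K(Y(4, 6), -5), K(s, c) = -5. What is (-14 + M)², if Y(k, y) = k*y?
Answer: 361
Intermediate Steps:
M = -5
(-14 + M)² = (-14 - 5)² = (-19)² = 361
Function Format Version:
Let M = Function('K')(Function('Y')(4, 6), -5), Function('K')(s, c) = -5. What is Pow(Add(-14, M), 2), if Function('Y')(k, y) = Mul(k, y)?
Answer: 361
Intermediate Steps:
M = -5
Pow(Add(-14, M), 2) = Pow(Add(-14, -5), 2) = Pow(-19, 2) = 361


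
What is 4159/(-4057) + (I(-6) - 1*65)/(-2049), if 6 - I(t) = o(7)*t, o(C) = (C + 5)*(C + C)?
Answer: -12371884/8312793 ≈ -1.4883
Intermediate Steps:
o(C) = 2*C*(5 + C) (o(C) = (5 + C)*(2*C) = 2*C*(5 + C))
I(t) = 6 - 168*t (I(t) = 6 - 2*7*(5 + 7)*t = 6 - 2*7*12*t = 6 - 168*t)
4159/(-4057) + (I(-6) - 1*65)/(-2049) = 4159/(-4057) + ((6 - 168*(-6)) - 1*65)/(-2049) = 4159*(-1/4057) + ((6 + 1008) - 65)*(-1/2049) = -4159/4057 + (1014 - 65)*(-1/2049) = -4159/4057 + 949*(-1/2049) = -4159/4057 - 949/2049 = -12371884/8312793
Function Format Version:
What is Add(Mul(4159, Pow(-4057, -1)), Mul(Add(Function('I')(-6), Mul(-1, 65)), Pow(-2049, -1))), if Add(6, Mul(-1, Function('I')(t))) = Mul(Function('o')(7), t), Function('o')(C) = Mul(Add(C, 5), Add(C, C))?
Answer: Rational(-12371884, 8312793) ≈ -1.4883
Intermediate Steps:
Function('o')(C) = Mul(2, C, Add(5, C)) (Function('o')(C) = Mul(Add(5, C), Mul(2, C)) = Mul(2, C, Add(5, C)))
Function('I')(t) = Add(6, Mul(-168, t)) (Function('I')(t) = Add(6, Mul(-1, Mul(Mul(2, 7, Add(5, 7)), t))) = Add(6, Mul(-1, Mul(Mul(2, 7, 12), t))) = Add(6, Mul(-1, Mul(168, t))) = Add(6, Mul(-168, t)))
Add(Mul(4159, Pow(-4057, -1)), Mul(Add(Function('I')(-6), Mul(-1, 65)), Pow(-2049, -1))) = Add(Mul(4159, Pow(-4057, -1)), Mul(Add(Add(6, Mul(-168, -6)), Mul(-1, 65)), Pow(-2049, -1))) = Add(Mul(4159, Rational(-1, 4057)), Mul(Add(Add(6, 1008), -65), Rational(-1, 2049))) = Add(Rational(-4159, 4057), Mul(Add(1014, -65), Rational(-1, 2049))) = Add(Rational(-4159, 4057), Mul(949, Rational(-1, 2049))) = Add(Rational(-4159, 4057), Rational(-949, 2049)) = Rational(-12371884, 8312793)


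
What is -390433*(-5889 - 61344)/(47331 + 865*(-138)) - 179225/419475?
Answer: -146816320854374/402914127 ≈ -3.6439e+5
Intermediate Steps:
-390433*(-5889 - 61344)/(47331 + 865*(-138)) - 179225/419475 = -390433*(-67233/(47331 - 119370)) - 179225*1/419475 = -390433/((-72039*(-1/67233))) - 7169/16779 = -390433/24013/22411 - 7169/16779 = -390433*22411/24013 - 7169/16779 = -8749993963/24013 - 7169/16779 = -146816320854374/402914127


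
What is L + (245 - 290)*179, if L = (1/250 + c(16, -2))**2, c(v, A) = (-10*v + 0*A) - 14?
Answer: 1388725501/62500 ≈ 22220.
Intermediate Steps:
c(v, A) = -14 - 10*v (c(v, A) = (-10*v + 0) - 14 = -10*v - 14 = -14 - 10*v)
L = 1892163001/62500 (L = (1/250 + (-14 - 10*16))**2 = (1/250 + (-14 - 160))**2 = (1/250 - 174)**2 = (-43499/250)**2 = 1892163001/62500 ≈ 30275.)
L + (245 - 290)*179 = 1892163001/62500 + (245 - 290)*179 = 1892163001/62500 - 45*179 = 1892163001/62500 - 8055 = 1388725501/62500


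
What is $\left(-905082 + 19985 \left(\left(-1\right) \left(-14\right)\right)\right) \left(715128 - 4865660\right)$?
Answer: $2595294455344$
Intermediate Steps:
$\left(-905082 + 19985 \left(\left(-1\right) \left(-14\right)\right)\right) \left(715128 - 4865660\right) = \left(-905082 + 19985 \cdot 14\right) \left(-4150532\right) = \left(-905082 + 279790\right) \left(-4150532\right) = \left(-625292\right) \left(-4150532\right) = 2595294455344$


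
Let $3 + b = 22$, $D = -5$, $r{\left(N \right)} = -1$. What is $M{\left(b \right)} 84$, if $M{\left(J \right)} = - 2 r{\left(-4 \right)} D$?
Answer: $-840$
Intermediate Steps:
$b = 19$ ($b = -3 + 22 = 19$)
$M{\left(J \right)} = -10$ ($M{\left(J \right)} = \left(-2\right) \left(-1\right) \left(-5\right) = 2 \left(-5\right) = -10$)
$M{\left(b \right)} 84 = \left(-10\right) 84 = -840$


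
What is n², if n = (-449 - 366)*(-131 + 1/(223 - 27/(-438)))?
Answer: 12088811114467465225/1060609489 ≈ 1.1398e+10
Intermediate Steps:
n = 3476896765/32567 (n = -815*(-131 + 1/(223 - 27*(-1/438))) = -815*(-131 + 1/(223 + 9/146)) = -815*(-131 + 1/(32567/146)) = -815*(-131 + 146/32567) = -815*(-4266131/32567) = 3476896765/32567 ≈ 1.0676e+5)
n² = (3476896765/32567)² = 12088811114467465225/1060609489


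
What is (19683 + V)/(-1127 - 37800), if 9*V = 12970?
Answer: -190117/350343 ≈ -0.54266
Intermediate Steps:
V = 12970/9 (V = (⅑)*12970 = 12970/9 ≈ 1441.1)
(19683 + V)/(-1127 - 37800) = (19683 + 12970/9)/(-1127 - 37800) = (190117/9)/(-38927) = (190117/9)*(-1/38927) = -190117/350343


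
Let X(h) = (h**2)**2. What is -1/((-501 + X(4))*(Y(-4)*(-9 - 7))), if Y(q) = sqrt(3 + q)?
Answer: I/3920 ≈ 0.0002551*I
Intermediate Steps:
X(h) = h**4
-1/((-501 + X(4))*(Y(-4)*(-9 - 7))) = -1/((-501 + 4**4)*(sqrt(3 - 4)*(-9 - 7))) = -1/((-501 + 256)*(sqrt(-1)*(-16))) = -1/((-245*I*(-16))) = -1/((-(-3920)*I)) = -1/(3920*I) = -(-1)*I/3920 = I/3920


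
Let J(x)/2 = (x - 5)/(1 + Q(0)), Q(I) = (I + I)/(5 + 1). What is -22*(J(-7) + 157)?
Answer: -2926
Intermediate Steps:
Q(I) = I/3 (Q(I) = (2*I)/6 = (2*I)*(⅙) = I/3)
J(x) = -10 + 2*x (J(x) = 2*((x - 5)/(1 + (⅓)*0)) = 2*((-5 + x)/(1 + 0)) = 2*((-5 + x)/1) = 2*((-5 + x)*1) = 2*(-5 + x) = -10 + 2*x)
-22*(J(-7) + 157) = -22*((-10 + 2*(-7)) + 157) = -22*((-10 - 14) + 157) = -22*(-24 + 157) = -22*133 = -2926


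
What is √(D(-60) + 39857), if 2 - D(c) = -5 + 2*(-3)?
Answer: 3*√4430 ≈ 199.67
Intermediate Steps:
D(c) = 13 (D(c) = 2 - (-5 + 2*(-3)) = 2 - (-5 - 6) = 2 - 1*(-11) = 2 + 11 = 13)
√(D(-60) + 39857) = √(13 + 39857) = √39870 = 3*√4430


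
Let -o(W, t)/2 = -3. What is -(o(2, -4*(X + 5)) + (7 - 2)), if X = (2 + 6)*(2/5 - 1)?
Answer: -11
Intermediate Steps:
X = -24/5 (X = 8*(2*(⅕) - 1) = 8*(⅖ - 1) = 8*(-⅗) = -24/5 ≈ -4.8000)
o(W, t) = 6 (o(W, t) = -2*(-3) = 6)
-(o(2, -4*(X + 5)) + (7 - 2)) = -(6 + (7 - 2)) = -(6 + 5) = -1*11 = -11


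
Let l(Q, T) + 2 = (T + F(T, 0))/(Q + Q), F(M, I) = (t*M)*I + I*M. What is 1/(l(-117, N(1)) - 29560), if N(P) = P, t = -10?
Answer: -234/6917509 ≈ -3.3827e-5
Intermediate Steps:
F(M, I) = -9*I*M (F(M, I) = (-10*M)*I + I*M = -10*I*M + I*M = -9*I*M)
l(Q, T) = -2 + T/(2*Q) (l(Q, T) = -2 + (T - 9*0*T)/(Q + Q) = -2 + (T + 0)/((2*Q)) = -2 + T*(1/(2*Q)) = -2 + T/(2*Q))
1/(l(-117, N(1)) - 29560) = 1/((-2 + (½)*1/(-117)) - 29560) = 1/((-2 + (½)*1*(-1/117)) - 29560) = 1/((-2 - 1/234) - 29560) = 1/(-469/234 - 29560) = 1/(-6917509/234) = -234/6917509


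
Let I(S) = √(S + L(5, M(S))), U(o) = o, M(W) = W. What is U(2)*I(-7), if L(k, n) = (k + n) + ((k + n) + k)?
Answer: 2*I*√6 ≈ 4.899*I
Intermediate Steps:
L(k, n) = 2*n + 3*k (L(k, n) = (k + n) + (n + 2*k) = 2*n + 3*k)
I(S) = √(15 + 3*S) (I(S) = √(S + (2*S + 3*5)) = √(S + (2*S + 15)) = √(S + (15 + 2*S)) = √(15 + 3*S))
U(2)*I(-7) = 2*√(15 + 3*(-7)) = 2*√(15 - 21) = 2*√(-6) = 2*(I*√6) = 2*I*√6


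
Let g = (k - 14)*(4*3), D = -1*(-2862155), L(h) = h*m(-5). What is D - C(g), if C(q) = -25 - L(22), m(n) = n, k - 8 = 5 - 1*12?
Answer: 2862070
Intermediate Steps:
k = 1 (k = 8 + (5 - 1*12) = 8 + (5 - 12) = 8 - 7 = 1)
L(h) = -5*h (L(h) = h*(-5) = -5*h)
D = 2862155
g = -156 (g = (1 - 14)*(4*3) = -13*12 = -156)
C(q) = 85 (C(q) = -25 - (-5)*22 = -25 - 1*(-110) = -25 + 110 = 85)
D - C(g) = 2862155 - 1*85 = 2862155 - 85 = 2862070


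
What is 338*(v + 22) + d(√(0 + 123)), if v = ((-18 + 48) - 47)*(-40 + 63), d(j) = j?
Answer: -124722 + √123 ≈ -1.2471e+5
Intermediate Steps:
v = -391 (v = (30 - 47)*23 = -17*23 = -391)
338*(v + 22) + d(√(0 + 123)) = 338*(-391 + 22) + √(0 + 123) = 338*(-369) + √123 = -124722 + √123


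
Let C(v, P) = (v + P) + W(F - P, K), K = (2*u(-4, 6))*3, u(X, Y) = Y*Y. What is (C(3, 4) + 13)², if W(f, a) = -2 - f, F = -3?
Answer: 625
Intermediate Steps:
u(X, Y) = Y²
K = 216 (K = (2*6²)*3 = (2*36)*3 = 72*3 = 216)
C(v, P) = 1 + v + 2*P (C(v, P) = (v + P) + (-2 - (-3 - P)) = (P + v) + (-2 + (3 + P)) = (P + v) + (1 + P) = 1 + v + 2*P)
(C(3, 4) + 13)² = ((1 + 3 + 2*4) + 13)² = ((1 + 3 + 8) + 13)² = (12 + 13)² = 25² = 625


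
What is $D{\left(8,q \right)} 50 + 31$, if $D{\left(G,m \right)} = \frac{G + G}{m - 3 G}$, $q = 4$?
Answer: $-9$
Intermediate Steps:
$D{\left(G,m \right)} = \frac{2 G}{m - 3 G}$
$D{\left(8,q \right)} 50 + 31 = 2 \cdot 8 \frac{1}{4 - 24} \cdot 50 + 31 = 2 \cdot 8 \frac{1}{-20} \cdot 50 + 31 = 2 \cdot 8 \left(- \frac{1}{20}\right) 50 + 31 = \left(- \frac{4}{5}\right) 50 + 31 = -40 + 31 = -9$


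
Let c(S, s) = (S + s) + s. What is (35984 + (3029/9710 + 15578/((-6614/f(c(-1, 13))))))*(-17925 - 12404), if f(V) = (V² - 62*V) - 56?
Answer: -37295127246226317/32110970 ≈ -1.1614e+9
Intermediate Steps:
c(S, s) = S + 2*s
f(V) = -56 + V² - 62*V
(35984 + (3029/9710 + 15578/((-6614/f(c(-1, 13))))))*(-17925 - 12404) = (35984 + (3029/9710 + 15578/((-6614/(-56 + (-1 + 2*13)² - 62*(-1 + 2*13))))))*(-17925 - 12404) = (35984 + (3029*(1/9710) + 15578/((-6614/(-56 + (-1 + 26)² - 62*(-1 + 26))))))*(-30329) = (35984 + (3029/9710 + 15578/((-6614/(-56 + 25² - 62*25)))))*(-30329) = (35984 + (3029/9710 + 15578/((-6614/(-56 + 625 - 1550)))))*(-30329) = (35984 + (3029/9710 + 15578/((-6614/(-981)))))*(-30329) = (35984 + (3029/9710 + 15578/((-6614*(-1/981)))))*(-30329) = (35984 + (3029/9710 + 15578/(6614/981)))*(-30329) = (35984 + (3029/9710 + 15578*(981/6614)))*(-30329) = (35984 + (3029/9710 + 7641009/3307))*(-30329) = (35984 + 74204214293/32110970)*(-30329) = (1229685358773/32110970)*(-30329) = -37295127246226317/32110970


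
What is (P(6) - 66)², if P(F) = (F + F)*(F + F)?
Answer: 6084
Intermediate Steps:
P(F) = 4*F² (P(F) = (2*F)*(2*F) = 4*F²)
(P(6) - 66)² = (4*6² - 66)² = (4*36 - 66)² = (144 - 66)² = 78² = 6084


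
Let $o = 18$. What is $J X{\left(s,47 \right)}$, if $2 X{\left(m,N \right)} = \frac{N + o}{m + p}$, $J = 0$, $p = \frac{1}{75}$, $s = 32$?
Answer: $0$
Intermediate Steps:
$p = \frac{1}{75} \approx 0.013333$
$X{\left(m,N \right)} = \frac{18 + N}{2 \left(\frac{1}{75} + m\right)}$ ($X{\left(m,N \right)} = \frac{\left(N + 18\right) \frac{1}{m + \frac{1}{75}}}{2} = \frac{\left(18 + N\right) \frac{1}{\frac{1}{75} + m}}{2} = \frac{\frac{1}{\frac{1}{75} + m} \left(18 + N\right)}{2} = \frac{18 + N}{2 \left(\frac{1}{75} + m\right)}$)
$J X{\left(s,47 \right)} = 0 \frac{75 \left(18 + 47\right)}{2 \left(1 + 75 \cdot 32\right)} = 0 \cdot \frac{75}{2} \frac{1}{1 + 2400} \cdot 65 = 0 \cdot \frac{75}{2} \cdot \frac{1}{2401} \cdot 65 = 0 \cdot \frac{4875}{4802} = 0$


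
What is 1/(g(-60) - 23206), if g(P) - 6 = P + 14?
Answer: -1/23246 ≈ -4.3018e-5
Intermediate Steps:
g(P) = 20 + P (g(P) = 6 + (P + 14) = 6 + (14 + P) = 20 + P)
1/(g(-60) - 23206) = 1/((20 - 60) - 23206) = 1/(-40 - 23206) = 1/(-23246) = -1/23246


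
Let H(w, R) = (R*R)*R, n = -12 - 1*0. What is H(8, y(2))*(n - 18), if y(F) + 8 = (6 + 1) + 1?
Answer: 0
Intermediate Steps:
y(F) = 0 (y(F) = -8 + ((6 + 1) + 1) = -8 + (7 + 1) = -8 + 8 = 0)
n = -12 (n = -12 + 0 = -12)
H(w, R) = R³ (H(w, R) = R²*R = R³)
H(8, y(2))*(n - 18) = 0³*(-12 - 18) = 0*(-30) = 0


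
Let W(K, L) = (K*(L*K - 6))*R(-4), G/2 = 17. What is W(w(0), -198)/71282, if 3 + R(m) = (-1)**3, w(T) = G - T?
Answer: 458184/35641 ≈ 12.856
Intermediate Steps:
G = 34 (G = 2*17 = 34)
w(T) = 34 - T
R(m) = -4 (R(m) = -3 + (-1)**3 = -3 - 1 = -4)
W(K, L) = -4*K*(-6 + K*L) (W(K, L) = (K*(L*K - 6))*(-4) = (K*(K*L - 6))*(-4) = (K*(-6 + K*L))*(-4) = -4*K*(-6 + K*L))
W(w(0), -198)/71282 = (4*(34 - 1*0)*(6 - 1*(34 - 1*0)*(-198)))/71282 = (4*(34 + 0)*(6 - 1*(34 + 0)*(-198)))*(1/71282) = (4*34*(6 - 1*34*(-198)))*(1/71282) = (4*34*(6 + 6732))*(1/71282) = (4*34*6738)*(1/71282) = 916368*(1/71282) = 458184/35641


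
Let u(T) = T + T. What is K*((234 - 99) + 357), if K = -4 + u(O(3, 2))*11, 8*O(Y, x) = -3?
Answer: -6027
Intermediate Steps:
O(Y, x) = -3/8 (O(Y, x) = (⅛)*(-3) = -3/8)
u(T) = 2*T
K = -49/4 (K = -4 + (2*(-3/8))*11 = -4 - ¾*11 = -4 - 33/4 = -49/4 ≈ -12.250)
K*((234 - 99) + 357) = -49*((234 - 99) + 357)/4 = -49*(135 + 357)/4 = -49/4*492 = -6027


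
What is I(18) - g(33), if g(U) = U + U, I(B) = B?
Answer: -48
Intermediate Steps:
g(U) = 2*U
I(18) - g(33) = 18 - 2*33 = 18 - 1*66 = 18 - 66 = -48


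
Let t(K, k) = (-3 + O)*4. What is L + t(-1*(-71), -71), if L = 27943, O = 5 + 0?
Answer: 27951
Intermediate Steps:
O = 5
t(K, k) = 8 (t(K, k) = (-3 + 5)*4 = 2*4 = 8)
L + t(-1*(-71), -71) = 27943 + 8 = 27951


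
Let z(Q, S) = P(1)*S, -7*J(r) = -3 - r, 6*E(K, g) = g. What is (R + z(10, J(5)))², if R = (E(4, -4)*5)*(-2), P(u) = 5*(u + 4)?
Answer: 547600/441 ≈ 1241.7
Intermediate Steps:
E(K, g) = g/6
J(r) = 3/7 + r/7 (J(r) = -(-3 - r)/7 = 3/7 + r/7)
P(u) = 20 + 5*u (P(u) = 5*(4 + u) = 20 + 5*u)
z(Q, S) = 25*S (z(Q, S) = (20 + 5*1)*S = (20 + 5)*S = 25*S)
R = 20/3 (R = (((⅙)*(-4))*5)*(-2) = -⅔*5*(-2) = -10/3*(-2) = 20/3 ≈ 6.6667)
(R + z(10, J(5)))² = (20/3 + 25*(3/7 + (⅐)*5))² = (20/3 + 25*(3/7 + 5/7))² = (20/3 + 25*(8/7))² = (20/3 + 200/7)² = (740/21)² = 547600/441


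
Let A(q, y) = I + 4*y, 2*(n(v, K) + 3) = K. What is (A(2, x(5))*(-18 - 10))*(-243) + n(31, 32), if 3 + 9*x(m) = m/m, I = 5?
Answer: 27985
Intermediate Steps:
x(m) = -2/9 (x(m) = -⅓ + (m/m)/9 = -⅓ + (⅑)*1 = -⅓ + ⅑ = -2/9)
n(v, K) = -3 + K/2
A(q, y) = 5 + 4*y
(A(2, x(5))*(-18 - 10))*(-243) + n(31, 32) = ((5 + 4*(-2/9))*(-18 - 10))*(-243) + (-3 + (½)*32) = ((5 - 8/9)*(-28))*(-243) + (-3 + 16) = ((37/9)*(-28))*(-243) + 13 = -1036/9*(-243) + 13 = 27972 + 13 = 27985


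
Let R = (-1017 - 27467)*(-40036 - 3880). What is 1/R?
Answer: 1/1250903344 ≈ 7.9942e-10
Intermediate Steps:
R = 1250903344 (R = -28484*(-43916) = 1250903344)
1/R = 1/1250903344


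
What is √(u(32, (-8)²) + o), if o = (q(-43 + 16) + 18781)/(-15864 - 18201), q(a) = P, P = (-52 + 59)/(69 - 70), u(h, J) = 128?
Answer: √1825861290/3785 ≈ 11.289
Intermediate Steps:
P = -7 (P = 7/(-1) = 7*(-1) = -7)
q(a) = -7
o = -2086/3785 (o = (-7 + 18781)/(-15864 - 18201) = 18774/(-34065) = 18774*(-1/34065) = -2086/3785 ≈ -0.55112)
√(u(32, (-8)²) + o) = √(128 - 2086/3785) = √(482394/3785) = √1825861290/3785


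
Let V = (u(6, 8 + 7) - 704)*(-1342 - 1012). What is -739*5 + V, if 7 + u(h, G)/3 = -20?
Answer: 1844195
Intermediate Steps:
u(h, G) = -81 (u(h, G) = -21 + 3*(-20) = -21 - 60 = -81)
V = 1847890 (V = (-81 - 704)*(-1342 - 1012) = -785*(-2354) = 1847890)
-739*5 + V = -739*5 + 1847890 = -3695 + 1847890 = 1844195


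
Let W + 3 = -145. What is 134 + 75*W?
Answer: -10966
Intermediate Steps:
W = -148 (W = -3 - 145 = -148)
134 + 75*W = 134 + 75*(-148) = 134 - 11100 = -10966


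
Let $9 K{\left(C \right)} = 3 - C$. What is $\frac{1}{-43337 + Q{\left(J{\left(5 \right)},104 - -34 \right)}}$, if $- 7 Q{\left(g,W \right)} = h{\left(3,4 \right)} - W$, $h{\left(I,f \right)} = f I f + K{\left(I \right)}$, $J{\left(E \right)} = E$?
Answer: $- \frac{7}{303269} \approx -2.3082 \cdot 10^{-5}$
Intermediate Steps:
$K{\left(C \right)} = \frac{1}{3} - \frac{C}{9}$ ($K{\left(C \right)} = \frac{3 - C}{9} = \frac{1}{3} - \frac{C}{9}$)
$h{\left(I,f \right)} = \frac{1}{3} - \frac{I}{9} + I f^{2}$ ($h{\left(I,f \right)} = f I f - \left(- \frac{1}{3} + \frac{I}{9}\right) = I f f - \left(- \frac{1}{3} + \frac{I}{9}\right) = I f^{2} - \left(- \frac{1}{3} + \frac{I}{9}\right) = \frac{1}{3} - \frac{I}{9} + I f^{2}$)
$Q{\left(g,W \right)} = - \frac{48}{7} + \frac{W}{7}$ ($Q{\left(g,W \right)} = - \frac{\left(\frac{1}{3} - \frac{1}{3} + 3 \cdot 4^{2}\right) - W}{7} = - \frac{\left(\frac{1}{3} - \frac{1}{3} + 3 \cdot 16\right) - W}{7} = - \frac{\left(\frac{1}{3} - \frac{1}{3} + 48\right) - W}{7} = - \frac{48 - W}{7} = - \frac{48}{7} + \frac{W}{7}$)
$\frac{1}{-43337 + Q{\left(J{\left(5 \right)},104 - -34 \right)}} = \frac{1}{-43337 - \left(\frac{48}{7} - \frac{104 - -34}{7}\right)} = \frac{1}{-43337 - \left(\frac{48}{7} - \frac{104 + 34}{7}\right)} = \frac{1}{-43337 + \left(- \frac{48}{7} + \frac{1}{7} \cdot 138\right)} = \frac{1}{-43337 + \left(- \frac{48}{7} + \frac{138}{7}\right)} = \frac{1}{-43337 + \frac{90}{7}} = \frac{1}{- \frac{303269}{7}} = - \frac{7}{303269}$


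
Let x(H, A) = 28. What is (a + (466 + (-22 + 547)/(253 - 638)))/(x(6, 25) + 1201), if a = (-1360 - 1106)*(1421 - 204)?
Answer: -33007231/13519 ≈ -2441.5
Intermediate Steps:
a = -3001122 (a = -2466*1217 = -3001122)
(a + (466 + (-22 + 547)/(253 - 638)))/(x(6, 25) + 1201) = (-3001122 + (466 + (-22 + 547)/(253 - 638)))/(28 + 1201) = (-3001122 + (466 + 525/(-385)))/1229 = (-3001122 + (466 + 525*(-1/385)))*(1/1229) = (-3001122 + (466 - 15/11))*(1/1229) = (-3001122 + 5111/11)*(1/1229) = -33007231/11*1/1229 = -33007231/13519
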